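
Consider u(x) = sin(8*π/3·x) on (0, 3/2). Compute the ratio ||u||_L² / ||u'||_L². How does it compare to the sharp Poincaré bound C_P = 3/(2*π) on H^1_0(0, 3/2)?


||u||_L² / ||u'||_L² = 3/(8*π) < C_P = 3/(2*π).

u(x) = sin(8*π/3·x), so u'(x) = 8*π*cos(8*π*x/3)/3.
Writing u(x) = A·sin(kπx/L) with A = 1 and k = 4, use ∫_0^L sin²(kπx/L) dx = L/2 and ∫_0^L cos²(kπx/L) dx = L/2.
u² = 1·sin²(8*π/3·x) and (u')² = 64*π^2/9·cos²(8*π/3·x), and each of sin², cos² integrates to L/2 = 3/4 over (0, 3/2).
∫_0^3/2 u² dx = 3/4, so ||u||_L² = sqrt(3)/2.
∫_0^3/2 (u')² dx = 16*π^2/3, so ||u'||_L² = 4*sqrt(3)*π/3.
Ratio ||u||_L² / ||u'||_L² = 3/(8*π).
Sharp Poincaré constant on H^1_0(0, 3/2) is C_P = L/π = 3/(2*π), achieved by sin(2*π/3·x).
This is the k = 4 harmonic; the ratio L/(kπ) is strictly less than C_P = L/π, consistent with the sharp inequality ||u||_L² ≤ C_P ||u'||_L².


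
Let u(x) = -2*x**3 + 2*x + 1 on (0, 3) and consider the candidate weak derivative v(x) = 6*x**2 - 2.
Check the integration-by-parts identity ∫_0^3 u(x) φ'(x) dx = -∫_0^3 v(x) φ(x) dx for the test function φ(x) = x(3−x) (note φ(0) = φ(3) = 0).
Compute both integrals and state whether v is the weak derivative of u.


LHS = 639/10, RHS = -639/10. No, v is not the weak derivative of u.

u(x) = -2*x**3 + 2*x + 1, classical derivative u'(x) = 2 - 6*x**2.
φ(x) = x(3−x), so φ'(x) = 3 - 2*x.
Note φ(0) = φ(3) = 0, so the boundary term u·φ vanishes.
LHS = ∫_0^3 u(x) φ'(x) dx = ∫_0^3 (4*x^4 - 6*x^3 - 4*x^2 + 4*x + 3) dx. Term by term:
  ∫_0^3 4*x^4 dx = 972/5;  ∫_0^3 -6*x^3 dx = -243/2;  ∫_0^3 -4*x^2 dx = -36;
  ∫_0^3 4*x dx = 18;  ∫_0^3 3 dx = 9.
Sum: 972/5 − 243/2 − 36 + 18 + 9 = 639/10.
So LHS = 639/10.
∫_0^3 v(x) φ(x) dx = ∫_0^3 (-6*x^4 + 18*x^3 + 2*x^2 - 6*x) dx. Term by term:
  ∫_0^3 -6*x^4 dx = -1458/5;  ∫_0^3 18*x^3 dx = 729/2;  ∫_0^3 2*x^2 dx = 18;
  ∫_0^3 -6*x dx = -27.
Sum: -1458/5 + 729/2 + 18 − 27 = 639/10.
So RHS = -∫_0^3 v(x) φ(x) dx = -639/10.
LHS − RHS = 639/5 ≠ 0, so the identity fails.
(For a valid weak derivative the identity must hold for EVERY test function, in particular this one. The failure shows v is NOT the weak derivative of u.)
Correct weak derivative would be u'(x) = 2 - 6*x**2.


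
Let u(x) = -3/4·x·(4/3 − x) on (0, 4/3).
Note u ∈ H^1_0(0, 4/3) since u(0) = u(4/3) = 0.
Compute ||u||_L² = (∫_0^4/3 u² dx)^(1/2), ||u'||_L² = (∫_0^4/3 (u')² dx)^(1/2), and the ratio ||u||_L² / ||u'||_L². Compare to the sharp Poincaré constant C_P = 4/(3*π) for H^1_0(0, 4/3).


||u||_L² / ||u'||_L² = 2*sqrt(10)/15 < C_P = 4/(3*π).

u(x) = -3/4·x·(4/3 − x), so u'(x) = 3*x/2 - 1.
u(x) = -3/4·x·(4/3 − x) vanishes at x = 0 and x = 4/3, so u ∈ H^1_0(0, 4/3). Differentiate via the product rule and integrate the resulting polynomials term by term.
  ∫_0^4/3 u² dx = ∫_0^4/3 (9*x^4/16 - 3*x^3/2 + x^2) dx. Term by term:
    ∫_0^4/3 9*x^4/16 dx = 64/135;  ∫_0^4/3 -3*x^3/2 dx = -32/27;  ∫_0^4/3 x^2 dx = 64/81.
  Sum: 64/135 − 32/27 + 64/81 = 32/405.
  ∫_0^4/3 (u')² dx = ∫_0^4/3 (9*x^2/4 - 3*x + 1) dx. Term by term:
    ∫_0^4/3 9*x^2/4 dx = 16/9;  ∫_0^4/3 -3*x dx = -8/3;  ∫_0^4/3 1 dx = 4/3.
  Sum: 16/9 − 8/3 + 4/3 = 4/9.
∫_0^4/3 u² dx = 32/405, so ||u||_L² = 4*sqrt(10)/45.
∫_0^4/3 (u')² dx = 4/9, so ||u'||_L² = 2/3.
Ratio ||u||_L² / ||u'||_L² = 2*sqrt(10)/15.
Sharp Poincaré constant on H^1_0(0, 4/3) is C_P = L/π = 4/(3*π), achieved by sin(3*π/4·x).
A polynomial bump cannot attain the sharp Poincaré constant (only the first sine eigenfunction does), so the ratio is strictly less than C_P, consistent with ||u||_L² ≤ C_P ||u'||_L².


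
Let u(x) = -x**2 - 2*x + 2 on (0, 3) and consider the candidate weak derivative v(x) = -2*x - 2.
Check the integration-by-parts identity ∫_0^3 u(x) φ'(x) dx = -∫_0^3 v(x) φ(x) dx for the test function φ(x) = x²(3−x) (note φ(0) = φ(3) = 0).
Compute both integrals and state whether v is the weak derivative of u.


LHS = 189/5, RHS = 189/5. Yes, v = u' weakly.

u(x) = -x**2 - 2*x + 2, classical derivative u'(x) = -2*x - 2.
φ(x) = x²(3−x), so φ'(x) = 3*x*(2 - x).
Note φ(0) = φ(3) = 0, so the boundary term u·φ vanishes.
LHS = ∫_0^3 u(x) φ'(x) dx = ∫_0^3 (3*x^4 - 18*x^2 + 12*x) dx. Term by term:
  ∫_0^3 3*x^4 dx = 729/5;  ∫_0^3 -18*x^2 dx = -162;  ∫_0^3 12*x dx = 54.
Sum: 729/5 − 162 + 54 = 189/5.
So LHS = 189/5.
∫_0^3 v(x) φ(x) dx = ∫_0^3 (2*x^4 - 4*x^3 - 6*x^2) dx. Term by term:
  ∫_0^3 2*x^4 dx = 486/5;  ∫_0^3 -4*x^3 dx = -81;  ∫_0^3 -6*x^2 dx = -54.
Sum: 486/5 − 81 − 54 = -189/5.
So RHS = -∫_0^3 v(x) φ(x) dx = 189/5.
LHS = RHS, so the identity holds for this test φ.
Moreover u is smooth here and v(x) = u'(x) = -2*x - 2 pointwise, so the identity holds for every test function. Hence v is the weak derivative of u.


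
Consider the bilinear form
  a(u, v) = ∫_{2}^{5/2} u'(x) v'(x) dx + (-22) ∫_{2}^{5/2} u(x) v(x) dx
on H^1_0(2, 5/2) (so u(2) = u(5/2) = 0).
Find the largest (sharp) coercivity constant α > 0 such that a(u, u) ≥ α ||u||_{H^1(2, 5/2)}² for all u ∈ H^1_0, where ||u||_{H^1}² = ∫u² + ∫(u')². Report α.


α = 2*(-11 + 2*π^2)/(1 + 4*π^2)

Coercivity of a(·,·) on H^1_0(2, 5/2) means a(u, u) ≥ α ||u||_{H^1}² for every u ∈ H^1_0.
The interval has length L = 1/2, and Poincaré/coercivity depend only on L. Here a(u, u) = ∫(u')² + (-22)·∫u².
Here c = -22 < 0 with |c| < (π/L)² = 4*π^2, so coercivity still holds. The condition a(u,u) ≥ α||u||_{H^1}² reads (1−α)∫(u')² ≥ (α−c)∫u². Any admissible α is ≤ 1 (rapidly oscillating u have ∫u²/∫(u')² → 0), and α = 1 would force 0 ≥ (1−c)∫u², impossible since c < 1; so 1−α > 0. By the sharp Poincaré inequality on H^1_0 of an interval of length L, ∫(u')² ≥ (π/L)²∫u² with equality for the first sine mode sin(π(x−x₀)/L) (x₀ the left endpoint), so the inequality holds for all u iff (1−α)(π/L)² ≥ α − c, i.e. α ≤ ((π/L)² + c)/((π/L)² + 1) = (1 + c(L/π)²)/(1 + (L/π)²). (Direct route, valid since c ≤ 0: Poincaré gives c∫u² ≥ c(L/π)²∫(u')², so a(u,u) ≥ (1 + c(L/π)²)∫(u')², while ||u||_{H^1}² ≤ (1 + (L/π)²)∫(u')²; dividing yields the same α.) With (π/L)² = 4*π^2 and c = -22, the largest admissible constant is α = ((π/L)² + c)/((π/L)² + 1).
Simplifying, α = 2*(-11 + 2*π^2)/(1 + 4*π^2).


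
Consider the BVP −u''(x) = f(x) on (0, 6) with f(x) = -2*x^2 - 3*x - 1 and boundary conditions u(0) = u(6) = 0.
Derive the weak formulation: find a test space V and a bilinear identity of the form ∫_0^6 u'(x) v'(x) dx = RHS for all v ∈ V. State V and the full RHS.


V = H^1_0(0, 6) (so v(0) = v(6) = 0); weak form: ∫_0^6 u'v' dx = ∫_0^6 (-2*x^2 - 3*x - 1) v dx for all v ∈ V.

Multiply both sides by a test function v and integrate from 0 to 6:
  ∫_0^6 −u''(x) v(x) dx = ∫_0^6 f(x) v(x) dx.
Integrate the LHS by parts once:
  ∫_0^6 −u'' v dx = −[u'(x) v(x)]_0^6 + ∫_0^6 u'(x) v'(x) dx.
Thus ∫_0^6 u'(x) v'(x) dx = ∫_0^6 f(x) v(x) dx + [u'(x) v(x)]_0^6.
Choose V so that boundary terms are either known or forced to vanish.
u is Dirichlet: u(0) = u(6) = 0. Let V = H^1_0(0, 6); then v(0) = v(6) = 0, and [u' v]_0^6 = 0.
Weak formulation: find u (satisfying any essential BC) such that ∫_0^6 u'(x) v'(x) dx = ∫_0^6 f v dx for all v ∈ V.
Substituting f(x) = -2*x^2 - 3*x - 1, the right-hand side is ∫_0^6 (-2*x^2 - 3*x - 1) v dx.


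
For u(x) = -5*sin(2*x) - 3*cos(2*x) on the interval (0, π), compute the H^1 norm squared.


||u||_{H^1(0,π)}^2 = 85*π

u'(x) = 6*sin(2*x) - 10*cos(2*x).
Expand u² and (u')² and integrate term by term on (0, π), using: for integers n ≥ 1, ∫_0^π sin²(nx) dx = ∫_0^π cos²(nx) dx = π/2; for n ≠ n', ∫_0^π sin(nx)sin(n'x) dx = ∫_0^π cos(nx)cos(n'x) dx = 0; and by product-to-sum, ∫_0^π sin(nx)cos(n'x) dx = ½∫_0^π [sin((n+n')x) + sin((n−n')x)] dx, which is 0 when n+n' is even and 2n/(n²−n'²) when n+n' is odd (it need not vanish on (0, π)).
  u² squared terms: (-5)²·∫sin(2x)² dx = 25·π/2 = 25*π/2;  (-3)²·∫cos(2x)² dx = 9·π/2 = 9*π/2.
  u² cross terms: 2·(-5)·(-3)·∫sin(2x)·cos(2x) dx = 30·(0) = 0.
  So ∫_0^π u² dx = 25*π/2 + 9*π/2 + 0 = 17*π.
  (u')² squared terms: (-10)²·∫cos(2x)² dx = 100·π/2 = 50*π;  (6)²·∫sin(2x)² dx = 36·π/2 = 18*π.
  (u')² cross terms: 2·(-10)·(6)·∫cos(2x)·sin(2x) dx = -120·(0) = 0.
  So ∫_0^π (u')² dx = 50*π + 18*π + 0 = 68*π.
||u||_{H^1}^2 = (17*π) + (68*π) = 85*π.


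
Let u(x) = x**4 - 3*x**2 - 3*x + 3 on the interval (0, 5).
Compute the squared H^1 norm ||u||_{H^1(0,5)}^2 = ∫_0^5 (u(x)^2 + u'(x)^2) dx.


||u||_{H^1}^2 = 36902065/126

The H^1 norm (squared) on an interval (0, L) is
  ||u||_{H^1}^2 = ∫_0^L u(x)^2 dx + ∫_0^L u'(x)^2 dx.
Compute u'(x) = 4*x**3 - 6*x - 3.
Then u(x)^2 = x**8 - 6*x**6 - 6*x**5 + 15*x**4 + 18*x**3 - 9*x**2 - 18*x + 9 and u'(x)^2 = 16*x**6 - 48*x**4 - 24*x**3 + 36*x**2 + 36*x + 9.
Integrate each monomial from 0 to 5 using ∫_0^5 c·x^n dx = c·5^(n+1)/(n+1):
  ∫_0^5 u(x)^2 dx = ∫_0^5 (x^8 - 6*x^6 - 6*x^5 + 15*x^4 + 18*x^3 - 9*x^2 - 18*x + 9) dx. Term by term:
    ∫_0^5 x^8 dx = 1953125/9;  ∫_0^5 -6*x^6 dx = -468750/7;  ∫_0^5 -6*x^5 dx = -15625;
    ∫_0^5 15*x^4 dx = 9375;  ∫_0^5 18*x^3 dx = 5625/2;  ∫_0^5 -9*x^2 dx = -375;
    ∫_0^5 -18*x dx = -225;  ∫_0^5 9 dx = 45.
  Sum: 1953125/9 − 468750/7 − 15625 + 9375 + 5625/2 − 375 − 225 + 45 = 18403195/126.
  ∫_0^5 u'(x)^2 dx = ∫_0^5 (16*x^6 - 48*x^4 - 24*x^3 + 36*x^2 + 36*x + 9) dx. Term by term:
    ∫_0^5 16*x^6 dx = 1250000/7;  ∫_0^5 -48*x^4 dx = -30000;  ∫_0^5 -24*x^3 dx = -3750;
    ∫_0^5 36*x^2 dx = 1500;  ∫_0^5 36*x dx = 450;  ∫_0^5 9 dx = 45.
  Sum: 1250000/7 − 30000 − 3750 + 1500 + 450 + 45 = 1027715/7.
Adding: ||u||_{H^1}^2 = 18403195/126 + 1027715/7 = 36902065/126.


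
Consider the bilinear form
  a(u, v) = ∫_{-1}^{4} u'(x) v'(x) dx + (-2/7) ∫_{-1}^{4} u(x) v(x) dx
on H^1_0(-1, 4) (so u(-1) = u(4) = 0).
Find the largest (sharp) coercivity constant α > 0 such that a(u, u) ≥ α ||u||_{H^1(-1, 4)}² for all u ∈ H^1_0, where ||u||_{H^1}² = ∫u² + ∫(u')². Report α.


α = (-50/7 + π^2)/(π^2 + 25)

Coercivity of a(·,·) on H^1_0(-1, 4) means a(u, u) ≥ α ||u||_{H^1}² for every u ∈ H^1_0.
The interval has length L = 5, and Poincaré/coercivity depend only on L. Here a(u, u) = ∫(u')² + (-2/7)·∫u².
Here c = -2/7 < 0 with |c| < (π/L)² = π^2/25, so coercivity still holds. The condition a(u,u) ≥ α||u||_{H^1}² reads (1−α)∫(u')² ≥ (α−c)∫u². Any admissible α is ≤ 1 (rapidly oscillating u have ∫u²/∫(u')² → 0), and α = 1 would force 0 ≥ (1−c)∫u², impossible since c < 1; so 1−α > 0. By the sharp Poincaré inequality on H^1_0 of an interval of length L, ∫(u')² ≥ (π/L)²∫u² with equality for the first sine mode sin(π(x−x₀)/L) (x₀ the left endpoint), so the inequality holds for all u iff (1−α)(π/L)² ≥ α − c, i.e. α ≤ ((π/L)² + c)/((π/L)² + 1) = (1 + c(L/π)²)/(1 + (L/π)²). (Direct route, valid since c ≤ 0: Poincaré gives c∫u² ≥ c(L/π)²∫(u')², so a(u,u) ≥ (1 + c(L/π)²)∫(u')², while ||u||_{H^1}² ≤ (1 + (L/π)²)∫(u')²; dividing yields the same α.) With (π/L)² = π^2/25 and c = -2/7, the largest admissible constant is α = ((π/L)² + c)/((π/L)² + 1).
Simplifying, α = (-50/7 + π^2)/(π^2 + 25).


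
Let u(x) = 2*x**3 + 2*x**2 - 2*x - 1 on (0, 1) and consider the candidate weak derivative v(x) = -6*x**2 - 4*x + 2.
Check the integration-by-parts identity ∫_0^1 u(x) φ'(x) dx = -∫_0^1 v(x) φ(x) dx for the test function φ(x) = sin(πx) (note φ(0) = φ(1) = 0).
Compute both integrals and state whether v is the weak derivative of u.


LHS = -6/π + 24/π^3, RHS = -24/π^3 + 6/π. No, v is not the weak derivative of u.

u(x) = 2*x**3 + 2*x**2 - 2*x - 1, classical derivative u'(x) = 6*x**2 + 4*x - 2.
φ(x) = sin(πx), so φ'(x) = π*cos(π*x).
Note φ(0) = φ(1) = 0, so the boundary term u·φ vanishes.
LHS = ∫_0^1 u(x) φ'(x) dx = ∫_0^1 (2*π*x^3*cos(π*x) + 2*π*x^2*cos(π*x) - 2*π*x*cos(π*x) - π*cos(π*x)) dx. Term by term:
  ∫_0^1 -π*cos(π*x) dx = 0;  ∫_0^1 -2*π*x*cos(π*x) dx = 4/π;  ∫_0^1 2*π*x^2*cos(π*x) dx = -4/π;
  ∫_0^1 2*π*x^3*cos(π*x) dx = -6/π + 24/π^3.
Sum: 0 + 4/π − 4/π + -6/π + 24/π^3 = -6/π + 24/π^3.
So LHS = -6/π + 24/π^3.
∫_0^1 v(x) φ(x) dx = ∫_0^1 (-6*x^2*sin(π*x) - 4*x*sin(π*x) + 2*sin(π*x)) dx. Term by term:
  ∫_0^1 2*sin(π*x) dx = 4/π;  ∫_0^1 -6*x^2*sin(π*x) dx = -6/π + 24/π^3;  ∫_0^1 -4*x*sin(π*x) dx = -4/π.
Sum: 4/π + -6/π + 24/π^3 − 4/π = -6/π + 24/π^3.
So RHS = -∫_0^1 v(x) φ(x) dx = -24/π^3 + 6/π.
LHS − RHS = -12/π + 48/π^3 ≠ 0, so the identity fails.
(For a valid weak derivative the identity must hold for EVERY test function, in particular this one. The failure shows v is NOT the weak derivative of u.)
Correct weak derivative would be u'(x) = 6*x**2 + 4*x - 2.


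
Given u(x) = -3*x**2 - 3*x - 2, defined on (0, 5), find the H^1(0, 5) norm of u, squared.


||u||_{H^1}^2 = 22955/2

The H^1 norm (squared) on an interval (0, L) is
  ||u||_{H^1}^2 = ∫_0^L u(x)^2 dx + ∫_0^L u'(x)^2 dx.
Compute u'(x) = -6*x - 3.
Then u(x)^2 = 9*x**4 + 18*x**3 + 21*x**2 + 12*x + 4 and u'(x)^2 = 36*x**2 + 36*x + 9.
Integrate each monomial from 0 to 5 using ∫_0^5 c·x^n dx = c·5^(n+1)/(n+1):
  ∫_0^5 u(x)^2 dx = ∫_0^5 (9*x^4 + 18*x^3 + 21*x^2 + 12*x + 4) dx. Term by term:
    ∫_0^5 9*x^4 dx = 5625;  ∫_0^5 18*x^3 dx = 5625/2;  ∫_0^5 21*x^2 dx = 875;
    ∫_0^5 12*x dx = 150;  ∫_0^5 4 dx = 20.
  Sum: 5625 + 5625/2 + 875 + 150 + 20 = 18965/2.
  ∫_0^5 u'(x)^2 dx = ∫_0^5 (36*x^2 + 36*x + 9) dx. Term by term:
    ∫_0^5 36*x^2 dx = 1500;  ∫_0^5 36*x dx = 450;  ∫_0^5 9 dx = 45.
  Sum: 1500 + 450 + 45 = 1995.
Adding: ||u||_{H^1}^2 = 18965/2 + 1995 = 22955/2.


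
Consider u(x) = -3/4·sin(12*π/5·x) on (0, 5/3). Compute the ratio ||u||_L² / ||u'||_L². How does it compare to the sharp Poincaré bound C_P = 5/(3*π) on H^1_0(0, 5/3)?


||u||_L² / ||u'||_L² = 5/(12*π) < C_P = 5/(3*π).

u(x) = -3/4·sin(12*π/5·x), so u'(x) = -9*π*cos(12*π*x/5)/5.
Writing u(x) = A·sin(kπx/L) with A = -3/4 and k = 4, use ∫_0^L sin²(kπx/L) dx = L/2 and ∫_0^L cos²(kπx/L) dx = L/2.
u² = 9/16·sin²(12*π/5·x) and (u')² = 81*π^2/25·cos²(12*π/5·x), and each of sin², cos² integrates to L/2 = 5/6 over (0, 5/3).
∫_0^5/3 u² dx = 15/32, so ||u||_L² = sqrt(30)/8.
∫_0^5/3 (u')² dx = 27*π^2/10, so ||u'||_L² = 3*sqrt(30)*π/10.
Ratio ||u||_L² / ||u'||_L² = 5/(12*π).
Sharp Poincaré constant on H^1_0(0, 5/3) is C_P = L/π = 5/(3*π), achieved by sin(3*π/5·x).
This is the k = 4 harmonic; the ratio L/(kπ) is strictly less than C_P = L/π, consistent with the sharp inequality ||u||_L² ≤ C_P ||u'||_L².


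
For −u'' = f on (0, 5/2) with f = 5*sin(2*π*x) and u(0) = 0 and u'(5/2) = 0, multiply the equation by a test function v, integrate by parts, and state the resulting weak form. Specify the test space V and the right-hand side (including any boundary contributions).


V = {v ∈ H^1(0, 5/2) : v(0) = 0} (test functions vanish at x = 0 where u is specified); weak form: ∫_0^5/2 u'v' dx = ∫_0^5/2 (5*sin(2*π*x)) v dx for all v ∈ V.

Multiply both sides by a test function v and integrate from 0 to 5/2:
  ∫_0^5/2 −u''(x) v(x) dx = ∫_0^5/2 f(x) v(x) dx.
Integrate the LHS by parts once:
  ∫_0^5/2 −u'' v dx = −[u'(x) v(x)]_0^5/2 + ∫_0^5/2 u'(x) v'(x) dx.
Thus ∫_0^5/2 u'(x) v'(x) dx = ∫_0^5/2 f(x) v(x) dx + [u'(x) v(x)]_0^5/2.
Choose V so that boundary terms are either known or forced to vanish.
Mixed BC: u(0) = 0 (Dirichlet) and u'(5/2) = 0 (Neumann). Define V = {v ∈ H^1(0, 5/2) : v(0) = 0}. Then [u' v]_0^5/2 = u'(5/2)·v(5/2) − u'(0)·0 = 0.
Weak formulation: find u (satisfying any essential BC) such that ∫_0^5/2 u'(x) v'(x) dx = ∫_0^5/2 f v dx for all v ∈ V (Dirichlet at 0 absorbed into V; the Neumann datum at x = 5/2 is zero, so no boundary term remains).
Substituting f(x) = 5*sin(2*π*x), the right-hand side is ∫_0^5/2 (5*sin(2*π*x)) v dx.


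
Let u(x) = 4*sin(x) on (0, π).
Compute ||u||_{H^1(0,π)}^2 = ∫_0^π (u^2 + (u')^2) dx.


||u||_{H^1(0,π)}^2 = 16*π

u'(x) = 4*cos(x).
Expand u² and (u')² and integrate term by term on (0, π), using: for integers n ≥ 1, ∫_0^π sin²(nx) dx = ∫_0^π cos²(nx) dx = π/2; for n ≠ n', ∫_0^π sin(nx)sin(n'x) dx = ∫_0^π cos(nx)cos(n'x) dx = 0; and by product-to-sum, ∫_0^π sin(nx)cos(n'x) dx = ½∫_0^π [sin((n+n')x) + sin((n−n')x)] dx, which is 0 when n+n' is even and 2n/(n²−n'²) when n+n' is odd (it need not vanish on (0, π)).
  u² squared terms: (4)²·∫sin(x)² dx = 16·π/2 = 8*π.
  So ∫_0^π u² dx = 8*π.
  (u')² squared terms: (4)²·∫cos(x)² dx = 16·π/2 = 8*π.
  So ∫_0^π (u')² dx = 8*π.
||u||_{H^1}^2 = (8*π) + (8*π) = 16*π.


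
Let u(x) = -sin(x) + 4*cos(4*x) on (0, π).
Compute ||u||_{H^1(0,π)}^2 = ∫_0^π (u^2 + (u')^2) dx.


||u||_{H^1(0,π)}^2 = 272/15 + 137*π

u'(x) = -16*sin(4*x) - cos(x).
Expand u² and (u')² and integrate term by term on (0, π), using: for integers n ≥ 1, ∫_0^π sin²(nx) dx = ∫_0^π cos²(nx) dx = π/2; for n ≠ n', ∫_0^π sin(nx)sin(n'x) dx = ∫_0^π cos(nx)cos(n'x) dx = 0; and by product-to-sum, ∫_0^π sin(nx)cos(n'x) dx = ½∫_0^π [sin((n+n')x) + sin((n−n')x)] dx, which is 0 when n+n' is even and 2n/(n²−n'²) when n+n' is odd (it need not vanish on (0, π)).
  u² squared terms: (-1)²·∫sin(x)² dx = 1·π/2 = π/2;  (4)²·∫cos(4x)² dx = 16·π/2 = 8*π.
  u² cross terms: 2·(-1)·(4)·∫sin(x)·cos(4x) dx = -8·(-2/15) = 16/15.
  So ∫_0^π u² dx = π/2 + 8*π + 16/15 = 16/15 + 17*π/2.
  (u')² squared terms: (-1)²·∫cos(x)² dx = 1·π/2 = π/2;  (-16)²·∫sin(4x)² dx = 256·π/2 = 128*π.
  (u')² cross terms: 2·(-1)·(-16)·∫cos(x)·sin(4x) dx = 32·(8/15) = 256/15.
  So ∫_0^π (u')² dx = π/2 + 128*π + 256/15 = 256/15 + 257*π/2.
||u||_{H^1}^2 = (16/15 + 17*π/2) + (256/15 + 257*π/2) = 272/15 + 137*π.


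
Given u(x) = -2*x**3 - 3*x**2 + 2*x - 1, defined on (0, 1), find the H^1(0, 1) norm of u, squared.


||u||_{H^1}^2 = 2552/105

The H^1 norm (squared) on an interval (0, L) is
  ||u||_{H^1}^2 = ∫_0^L u(x)^2 dx + ∫_0^L u'(x)^2 dx.
Compute u'(x) = -6*x**2 - 6*x + 2.
Then u(x)^2 = 4*x**6 + 12*x**5 + x**4 - 8*x**3 + 10*x**2 - 4*x + 1 and u'(x)^2 = 36*x**4 + 72*x**3 + 12*x**2 - 24*x + 4.
Integrate each monomial from 0 to 1 using ∫_0^1 c·x^n dx = c·1^(n+1)/(n+1):
  ∫_0^1 u(x)^2 dx = ∫_0^1 (4*x^6 + 12*x^5 + x^4 - 8*x^3 + 10*x^2 - 4*x + 1) dx. Term by term:
    ∫_0^1 4*x^6 dx = 4/7;  ∫_0^1 12*x^5 dx = 2;  ∫_0^1 x^4 dx = 1/5;
    ∫_0^1 -8*x^3 dx = -2;  ∫_0^1 10*x^2 dx = 10/3;  ∫_0^1 -4*x dx = -2;
    ∫_0^1 1 dx = 1.
  Sum: 4/7 + 2 + 1/5 − 2 + 10/3 − 2 + 1 = 326/105.
  ∫_0^1 u'(x)^2 dx = ∫_0^1 (36*x^4 + 72*x^3 + 12*x^2 - 24*x + 4) dx. Term by term:
    ∫_0^1 36*x^4 dx = 36/5;  ∫_0^1 72*x^3 dx = 18;  ∫_0^1 12*x^2 dx = 4;
    ∫_0^1 -24*x dx = -12;  ∫_0^1 4 dx = 4.
  Sum: 36/5 + 18 + 4 − 12 + 4 = 106/5.
Adding: ||u||_{H^1}^2 = 326/105 + 106/5 = 2552/105.


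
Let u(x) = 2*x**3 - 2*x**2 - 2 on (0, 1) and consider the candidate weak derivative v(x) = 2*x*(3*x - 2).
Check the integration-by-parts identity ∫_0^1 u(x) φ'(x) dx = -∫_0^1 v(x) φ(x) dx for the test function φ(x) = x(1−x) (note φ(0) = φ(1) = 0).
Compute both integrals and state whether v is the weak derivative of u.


LHS = 1/30, RHS = 1/30. Yes, v = u' weakly.

u(x) = 2*x**3 - 2*x**2 - 2, classical derivative u'(x) = 6*x**2 - 4*x.
φ(x) = x(1−x), so φ'(x) = 1 - 2*x.
Note φ(0) = φ(1) = 0, so the boundary term u·φ vanishes.
LHS = ∫_0^1 u(x) φ'(x) dx = ∫_0^1 (-4*x^4 + 6*x^3 - 2*x^2 + 4*x - 2) dx. Term by term:
  ∫_0^1 -4*x^4 dx = -4/5;  ∫_0^1 6*x^3 dx = 3/2;  ∫_0^1 -2*x^2 dx = -2/3;
  ∫_0^1 4*x dx = 2;  ∫_0^1 -2 dx = -2.
Sum: -4/5 + 3/2 − 2/3 + 2 − 2 = 1/30.
So LHS = 1/30.
∫_0^1 v(x) φ(x) dx = ∫_0^1 (-6*x^4 + 10*x^3 - 4*x^2) dx. Term by term:
  ∫_0^1 -6*x^4 dx = -6/5;  ∫_0^1 10*x^3 dx = 5/2;  ∫_0^1 -4*x^2 dx = -4/3.
Sum: -6/5 + 5/2 − 4/3 = -1/30.
So RHS = -∫_0^1 v(x) φ(x) dx = 1/30.
LHS = RHS, so the identity holds for this test φ.
Moreover u is smooth here and v(x) = u'(x) = 6*x**2 - 4*x pointwise, so the identity holds for every test function. Hence v is the weak derivative of u.


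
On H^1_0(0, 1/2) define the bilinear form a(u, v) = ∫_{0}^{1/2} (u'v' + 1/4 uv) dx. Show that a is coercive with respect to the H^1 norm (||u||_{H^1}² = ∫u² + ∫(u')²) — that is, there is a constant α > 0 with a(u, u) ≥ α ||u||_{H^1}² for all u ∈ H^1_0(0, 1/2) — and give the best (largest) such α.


α = (1 + 16*π^2)/(4*(1 + 4*π^2))

Coercivity of a(·,·) on H^1_0(0, 1/2) means a(u, u) ≥ α ||u||_{H^1}² for every u ∈ H^1_0.
The interval has length L = 1/2, and Poincaré/coercivity depend only on L. Here a(u, u) = ∫(u')² + (1/4)·∫u².
Here 0 < c = 1/4 < 1. The condition a(u,u) ≥ α||u||_{H^1}² reads (1−α)∫(u')² ≥ (α−c)∫u². Any admissible α is ≤ 1 (rapidly oscillating u have ∫u²/∫(u')² → 0), and α = 1 would force 0 ≥ (1−c)∫u², impossible since c < 1; so 1−α > 0. By the sharp Poincaré inequality on H^1_0 of an interval of length L, ∫(u')² ≥ (π/L)²∫u² with equality for the first sine mode sin(π(x−x₀)/L) (x₀ the left endpoint), so the inequality holds for all u iff (1−α)(π/L)² ≥ α − c, i.e. α ≤ ((π/L)² + c)/((π/L)² + 1) = (1 + c(L/π)²)/(1 + (L/π)²). With (π/L)² = 4*π^2 and c = 1/4, the largest admissible constant is α = ((π/L)² + c)/((π/L)² + 1).
Simplifying, α = (1 + 16*π^2)/(4*(1 + 4*π^2)).


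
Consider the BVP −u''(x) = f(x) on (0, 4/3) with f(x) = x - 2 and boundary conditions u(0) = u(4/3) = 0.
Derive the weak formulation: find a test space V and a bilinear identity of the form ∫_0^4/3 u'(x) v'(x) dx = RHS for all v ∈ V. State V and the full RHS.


V = H^1_0(0, 4/3) (so v(0) = v(4/3) = 0); weak form: ∫_0^4/3 u'v' dx = ∫_0^4/3 (x - 2) v dx for all v ∈ V.

Multiply both sides by a test function v and integrate from 0 to 4/3:
  ∫_0^4/3 −u''(x) v(x) dx = ∫_0^4/3 f(x) v(x) dx.
Integrate the LHS by parts once:
  ∫_0^4/3 −u'' v dx = −[u'(x) v(x)]_0^4/3 + ∫_0^4/3 u'(x) v'(x) dx.
Thus ∫_0^4/3 u'(x) v'(x) dx = ∫_0^4/3 f(x) v(x) dx + [u'(x) v(x)]_0^4/3.
Choose V so that boundary terms are either known or forced to vanish.
u is Dirichlet: u(0) = u(4/3) = 0. Let V = H^1_0(0, 4/3); then v(0) = v(4/3) = 0, and [u' v]_0^4/3 = 0.
Weak formulation: find u (satisfying any essential BC) such that ∫_0^4/3 u'(x) v'(x) dx = ∫_0^4/3 f v dx for all v ∈ V.
Substituting f(x) = x - 2, the right-hand side is ∫_0^4/3 (x - 2) v dx.


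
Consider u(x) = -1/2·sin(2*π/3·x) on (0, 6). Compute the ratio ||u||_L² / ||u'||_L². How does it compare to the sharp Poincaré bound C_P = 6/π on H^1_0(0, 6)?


||u||_L² / ||u'||_L² = 3/(2*π) < C_P = 6/π.

u(x) = -1/2·sin(2*π/3·x), so u'(x) = -π*cos(2*π*x/3)/3.
Writing u(x) = A·sin(kπx/L) with A = -1/2 and k = 4, use ∫_0^L sin²(kπx/L) dx = L/2 and ∫_0^L cos²(kπx/L) dx = L/2.
u² = 1/4·sin²(2*π/3·x) and (u')² = π^2/9·cos²(2*π/3·x), and each of sin², cos² integrates to L/2 = 3 over (0, 6).
∫_0^6 u² dx = 3/4, so ||u||_L² = sqrt(3)/2.
∫_0^6 (u')² dx = π^2/3, so ||u'||_L² = sqrt(3)*π/3.
Ratio ||u||_L² / ||u'||_L² = 3/(2*π).
Sharp Poincaré constant on H^1_0(0, 6) is C_P = L/π = 6/π, achieved by sin(π/6·x).
This is the k = 4 harmonic; the ratio L/(kπ) is strictly less than C_P = L/π, consistent with the sharp inequality ||u||_L² ≤ C_P ||u'||_L².


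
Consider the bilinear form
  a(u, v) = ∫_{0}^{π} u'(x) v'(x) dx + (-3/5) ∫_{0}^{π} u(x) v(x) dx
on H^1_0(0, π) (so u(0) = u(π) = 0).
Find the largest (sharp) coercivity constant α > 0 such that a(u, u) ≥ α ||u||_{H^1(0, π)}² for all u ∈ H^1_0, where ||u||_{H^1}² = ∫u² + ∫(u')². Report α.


α = 1/5

Coercivity of a(·,·) on H^1_0(0, π) means a(u, u) ≥ α ||u||_{H^1}² for every u ∈ H^1_0.
The interval has length L = π, and Poincaré/coercivity depend only on L. Here a(u, u) = ∫(u')² + (-3/5)·∫u².
Here c = -3/5 < 0 with |c| < (π/L)² = 1, so coercivity still holds. The condition a(u,u) ≥ α||u||_{H^1}² reads (1−α)∫(u')² ≥ (α−c)∫u². Any admissible α is ≤ 1 (rapidly oscillating u have ∫u²/∫(u')² → 0), and α = 1 would force 0 ≥ (1−c)∫u², impossible since c < 1; so 1−α > 0. By the sharp Poincaré inequality on H^1_0 of an interval of length L, ∫(u')² ≥ (π/L)²∫u² with equality for the first sine mode sin(π(x−x₀)/L) (x₀ the left endpoint), so the inequality holds for all u iff (1−α)(π/L)² ≥ α − c, i.e. α ≤ ((π/L)² + c)/((π/L)² + 1) = (1 + c(L/π)²)/(1 + (L/π)²). (Direct route, valid since c ≤ 0: Poincaré gives c∫u² ≥ c(L/π)²∫(u')², so a(u,u) ≥ (1 + c(L/π)²)∫(u')², while ||u||_{H^1}² ≤ (1 + (L/π)²)∫(u')²; dividing yields the same α.) With (π/L)² = 1 and c = -3/5, the largest admissible constant is α = ((π/L)² + c)/((π/L)² + 1).
Simplifying, α = 1/5.


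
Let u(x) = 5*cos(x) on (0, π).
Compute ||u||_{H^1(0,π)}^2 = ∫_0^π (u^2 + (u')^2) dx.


||u||_{H^1(0,π)}^2 = 25*π

u'(x) = -5*sin(x).
Expand u² and (u')² and integrate term by term on (0, π), using: for integers n ≥ 1, ∫_0^π sin²(nx) dx = ∫_0^π cos²(nx) dx = π/2; for n ≠ n', ∫_0^π sin(nx)sin(n'x) dx = ∫_0^π cos(nx)cos(n'x) dx = 0; and by product-to-sum, ∫_0^π sin(nx)cos(n'x) dx = ½∫_0^π [sin((n+n')x) + sin((n−n')x)] dx, which is 0 when n+n' is even and 2n/(n²−n'²) when n+n' is odd (it need not vanish on (0, π)).
  u² squared terms: (5)²·∫cos(x)² dx = 25·π/2 = 25*π/2.
  So ∫_0^π u² dx = 25*π/2.
  (u')² squared terms: (-5)²·∫sin(x)² dx = 25·π/2 = 25*π/2.
  So ∫_0^π (u')² dx = 25*π/2.
||u||_{H^1}^2 = (25*π/2) + (25*π/2) = 25*π.


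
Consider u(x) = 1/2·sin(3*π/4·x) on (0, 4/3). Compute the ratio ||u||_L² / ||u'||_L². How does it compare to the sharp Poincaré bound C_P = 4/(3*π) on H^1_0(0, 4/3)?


||u||_L² / ||u'||_L² = 4/(3*π) = C_P.

u(x) = 1/2·sin(3*π/4·x), so u'(x) = 3*π*cos(3*π*x/4)/8.
Writing u(x) = A·sin(kπx/L) with A = 1/2 and k = 1, use ∫_0^L sin²(kπx/L) dx = L/2 and ∫_0^L cos²(kπx/L) dx = L/2.
u² = 1/4·sin²(3*π/4·x) and (u')² = 9*π^2/64·cos²(3*π/4·x), and each of sin², cos² integrates to L/2 = 2/3 over (0, 4/3).
∫_0^4/3 u² dx = 1/6, so ||u||_L² = sqrt(6)/6.
∫_0^4/3 (u')² dx = 3*π^2/32, so ||u'||_L² = sqrt(6)*π/8.
Ratio ||u||_L² / ||u'||_L² = 4/(3*π).
Sharp Poincaré constant on H^1_0(0, 4/3) is C_P = L/π = 4/(3*π), achieved by sin(3*π/4·x).
This is the k = 1 eigenfunction (up to amplitude), so the ratio equals the sharp Poincaré constant exactly.


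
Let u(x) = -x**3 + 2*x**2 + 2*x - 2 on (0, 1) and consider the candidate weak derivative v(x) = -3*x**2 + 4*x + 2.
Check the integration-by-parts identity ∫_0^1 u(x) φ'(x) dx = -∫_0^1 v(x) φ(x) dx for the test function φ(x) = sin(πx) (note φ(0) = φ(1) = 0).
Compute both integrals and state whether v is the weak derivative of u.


LHS = -5/π - 12/π^3, RHS = -5/π - 12/π^3. Yes, v = u' weakly.

u(x) = -x**3 + 2*x**2 + 2*x - 2, classical derivative u'(x) = -3*x**2 + 4*x + 2.
φ(x) = sin(πx), so φ'(x) = π*cos(π*x).
Note φ(0) = φ(1) = 0, so the boundary term u·φ vanishes.
LHS = ∫_0^1 u(x) φ'(x) dx = ∫_0^1 (-π*x^3*cos(π*x) + 2*π*x^2*cos(π*x) + 2*π*x*cos(π*x) - 2*π*cos(π*x)) dx. Term by term:
  ∫_0^1 -2*π*cos(π*x) dx = 0;  ∫_0^1 -π*x^3*cos(π*x) dx = -12/π^3 + 3/π;  ∫_0^1 2*π*x*cos(π*x) dx = -4/π;
  ∫_0^1 2*π*x^2*cos(π*x) dx = -4/π.
Sum: 0 + -12/π^3 + 3/π − 4/π − 4/π = -5/π - 12/π^3.
So LHS = -5/π - 12/π^3.
∫_0^1 v(x) φ(x) dx = ∫_0^1 (-3*x^2*sin(π*x) + 4*x*sin(π*x) + 2*sin(π*x)) dx. Term by term:
  ∫_0^1 2*sin(π*x) dx = 4/π;  ∫_0^1 -3*x^2*sin(π*x) dx = -3/π + 12/π^3;  ∫_0^1 4*x*sin(π*x) dx = 4/π.
Sum: 4/π + -3/π + 12/π^3 + 4/π = 12/π^3 + 5/π.
So RHS = -∫_0^1 v(x) φ(x) dx = -5/π - 12/π^3.
LHS = RHS, so the identity holds for this test φ.
Moreover u is smooth here and v(x) = u'(x) = -3*x**2 + 4*x + 2 pointwise, so the identity holds for every test function. Hence v is the weak derivative of u.


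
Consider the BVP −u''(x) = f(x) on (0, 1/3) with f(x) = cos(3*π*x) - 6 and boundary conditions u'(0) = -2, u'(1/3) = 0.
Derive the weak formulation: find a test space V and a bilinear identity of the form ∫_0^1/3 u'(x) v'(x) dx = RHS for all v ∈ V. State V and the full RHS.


V = H^1(0, 1/3) (v unrestricted at boundary; u is determined up to an additive constant); weak form: ∫_0^1/3 u'v' dx = ∫_0^1/3 (cos(3*π*x) - 6) v dx + 2·v(0) for all v ∈ V.

Multiply both sides by a test function v and integrate from 0 to 1/3:
  ∫_0^1/3 −u''(x) v(x) dx = ∫_0^1/3 f(x) v(x) dx.
Integrate the LHS by parts once:
  ∫_0^1/3 −u'' v dx = −[u'(x) v(x)]_0^1/3 + ∫_0^1/3 u'(x) v'(x) dx.
Thus ∫_0^1/3 u'(x) v'(x) dx = ∫_0^1/3 f(x) v(x) dx + [u'(x) v(x)]_0^1/3.
Choose V so that boundary terms are either known or forced to vanish.
u has inhomogeneous Neumann u'(0) = -2, u'(1/3) = 0. [u' v]_0^1/3 = (0)·v(1/3) − (-2)·v(0) = 2·v(0). Take V = H^1(0, 1/3); boundary term becomes part of RHS.
Weak formulation: find u (satisfying any essential BC) such that ∫_0^1/3 u'(x) v'(x) dx = ∫_0^1/3 f v dx + 2·v(0) for all v ∈ V (Neumann data are natural BCs: they enter the RHS as boundary terms).
Substituting f(x) = cos(3*π*x) - 6, the right-hand side is ∫_0^1/3 (cos(3*π*x) - 6) v dx + 2·v(0).
Compatibility check (pure Neumann): taking v ≡ 1 ∈ V gives 0 = ∫_0^1/3 f dx + (0) − (-2), i.e. ∫_0^1/3 f dx must equal u'(0) − u'(1/3) = -2. Indeed ∫_0^1/3 (cos(3*π*x) - 6) dx = -2, so the data are compatible. The solution is then unique only up to an additive constant (fix it e.g. by requiring ∫_0^1/3 u dx = 0).


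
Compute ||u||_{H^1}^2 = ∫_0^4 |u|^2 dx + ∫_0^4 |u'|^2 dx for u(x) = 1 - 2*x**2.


||u||_{H^1}^2 = 5396/5

The H^1 norm (squared) on an interval (0, L) is
  ||u||_{H^1}^2 = ∫_0^L u(x)^2 dx + ∫_0^L u'(x)^2 dx.
Compute u'(x) = -4*x.
Then u(x)^2 = 4*x**4 - 4*x**2 + 1 and u'(x)^2 = 16*x**2.
Integrate each monomial from 0 to 4 using ∫_0^4 c·x^n dx = c·4^(n+1)/(n+1):
  ∫_0^4 u(x)^2 dx = ∫_0^4 (4*x^4 - 4*x^2 + 1) dx. Term by term:
    ∫_0^4 4*x^4 dx = 4096/5;  ∫_0^4 -4*x^2 dx = -256/3;  ∫_0^4 1 dx = 4.
  Sum: 4096/5 − 256/3 + 4 = 11068/15.
  ∫_0^4 u'(x)^2 dx = ∫_0^4 (16*x^2) dx. Term by term:
    ∫_0^4 16*x^2 dx = 1024/3.
Adding: ||u||_{H^1}^2 = 11068/15 + 1024/3 = 5396/5.


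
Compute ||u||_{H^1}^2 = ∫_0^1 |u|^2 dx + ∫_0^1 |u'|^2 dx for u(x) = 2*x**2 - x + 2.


||u||_{H^1}^2 = 107/15

The H^1 norm (squared) on an interval (0, L) is
  ||u||_{H^1}^2 = ∫_0^L u(x)^2 dx + ∫_0^L u'(x)^2 dx.
Compute u'(x) = 4*x - 1.
Then u(x)^2 = 4*x**4 - 4*x**3 + 9*x**2 - 4*x + 4 and u'(x)^2 = 16*x**2 - 8*x + 1.
Integrate each monomial from 0 to 1 using ∫_0^1 c·x^n dx = c·1^(n+1)/(n+1):
  ∫_0^1 u(x)^2 dx = ∫_0^1 (4*x^4 - 4*x^3 + 9*x^2 - 4*x + 4) dx. Term by term:
    ∫_0^1 4*x^4 dx = 4/5;  ∫_0^1 -4*x^3 dx = -1;  ∫_0^1 9*x^2 dx = 3;
    ∫_0^1 -4*x dx = -2;  ∫_0^1 4 dx = 4.
  Sum: 4/5 − 1 + 3 − 2 + 4 = 24/5.
  ∫_0^1 u'(x)^2 dx = ∫_0^1 (16*x^2 - 8*x + 1) dx. Term by term:
    ∫_0^1 16*x^2 dx = 16/3;  ∫_0^1 -8*x dx = -4;  ∫_0^1 1 dx = 1.
  Sum: 16/3 − 4 + 1 = 7/3.
Adding: ||u||_{H^1}^2 = 24/5 + 7/3 = 107/15.


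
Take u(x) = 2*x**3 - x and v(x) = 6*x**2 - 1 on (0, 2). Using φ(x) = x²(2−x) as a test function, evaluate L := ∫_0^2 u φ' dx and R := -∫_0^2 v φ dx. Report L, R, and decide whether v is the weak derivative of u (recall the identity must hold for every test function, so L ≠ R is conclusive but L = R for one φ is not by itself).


LHS = -172/15, RHS = -172/15. Yes, v = u' weakly.

u(x) = 2*x**3 - x, classical derivative u'(x) = 6*x**2 - 1.
φ(x) = x²(2−x), so φ'(x) = x*(4 - 3*x).
Note φ(0) = φ(2) = 0, so the boundary term u·φ vanishes.
LHS = ∫_0^2 u(x) φ'(x) dx = ∫_0^2 (-6*x^5 + 8*x^4 + 3*x^3 - 4*x^2) dx. Term by term:
  ∫_0^2 -6*x^5 dx = -64;  ∫_0^2 8*x^4 dx = 256/5;  ∫_0^2 3*x^3 dx = 12;
  ∫_0^2 -4*x^2 dx = -32/3.
Sum: -64 + 256/5 + 12 − 32/3 = -172/15.
So LHS = -172/15.
∫_0^2 v(x) φ(x) dx = ∫_0^2 (-6*x^5 + 12*x^4 + x^3 - 2*x^2) dx. Term by term:
  ∫_0^2 -6*x^5 dx = -64;  ∫_0^2 12*x^4 dx = 384/5;  ∫_0^2 x^3 dx = 4;
  ∫_0^2 -2*x^2 dx = -16/3.
Sum: -64 + 384/5 + 4 − 16/3 = 172/15.
So RHS = -∫_0^2 v(x) φ(x) dx = -172/15.
LHS = RHS, so the identity holds for this test φ.
Moreover u is smooth here and v(x) = u'(x) = 6*x**2 - 1 pointwise, so the identity holds for every test function. Hence v is the weak derivative of u.


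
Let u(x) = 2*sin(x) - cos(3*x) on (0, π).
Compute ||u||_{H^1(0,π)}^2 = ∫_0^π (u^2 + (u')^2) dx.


||u||_{H^1(0,π)}^2 = 9*π

u'(x) = 3*sin(3*x) + 2*cos(x).
Expand u² and (u')² and integrate term by term on (0, π), using: for integers n ≥ 1, ∫_0^π sin²(nx) dx = ∫_0^π cos²(nx) dx = π/2; for n ≠ n', ∫_0^π sin(nx)sin(n'x) dx = ∫_0^π cos(nx)cos(n'x) dx = 0; and by product-to-sum, ∫_0^π sin(nx)cos(n'x) dx = ½∫_0^π [sin((n+n')x) + sin((n−n')x)] dx, which is 0 when n+n' is even and 2n/(n²−n'²) when n+n' is odd (it need not vanish on (0, π)).
  u² squared terms: (-1)²·∫cos(3x)² dx = 1·π/2 = π/2;  (2)²·∫sin(x)² dx = 4·π/2 = 2*π.
  u² cross terms: 2·(-1)·(2)·∫cos(3x)·sin(x) dx = -4·(0) = 0.
  So ∫_0^π u² dx = π/2 + 2*π + 0 = 5*π/2.
  (u')² squared terms: (2)²·∫cos(x)² dx = 4·π/2 = 2*π;  (3)²·∫sin(3x)² dx = 9·π/2 = 9*π/2.
  (u')² cross terms: 2·(2)·(3)·∫cos(x)·sin(3x) dx = 12·(0) = 0.
  So ∫_0^π (u')² dx = 2*π + 9*π/2 + 0 = 13*π/2.
||u||_{H^1}^2 = (5*π/2) + (13*π/2) = 9*π.


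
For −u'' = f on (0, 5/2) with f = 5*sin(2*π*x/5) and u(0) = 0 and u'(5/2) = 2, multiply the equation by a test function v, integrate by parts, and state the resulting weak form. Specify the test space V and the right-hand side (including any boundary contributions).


V = {v ∈ H^1(0, 5/2) : v(0) = 0} (test functions vanish at x = 0 where u is specified); weak form: ∫_0^5/2 u'v' dx = ∫_0^5/2 (5*sin(2*π*x/5)) v dx + 2·v(5/2) for all v ∈ V.

Multiply both sides by a test function v and integrate from 0 to 5/2:
  ∫_0^5/2 −u''(x) v(x) dx = ∫_0^5/2 f(x) v(x) dx.
Integrate the LHS by parts once:
  ∫_0^5/2 −u'' v dx = −[u'(x) v(x)]_0^5/2 + ∫_0^5/2 u'(x) v'(x) dx.
Thus ∫_0^5/2 u'(x) v'(x) dx = ∫_0^5/2 f(x) v(x) dx + [u'(x) v(x)]_0^5/2.
Choose V so that boundary terms are either known or forced to vanish.
Mixed BC: u(0) = 0 (Dirichlet) and u'(5/2) = 2 (Neumann). Define V = {v ∈ H^1(0, 5/2) : v(0) = 0}. Then [u' v]_0^5/2 = u'(5/2)·v(5/2) − u'(0)·0 = 2·v(5/2).
Weak formulation: find u (satisfying any essential BC) such that ∫_0^5/2 u'(x) v'(x) dx = ∫_0^5/2 f v dx + 2·v(5/2) for all v ∈ V (Dirichlet at 0 absorbed into V; Neumann datum at x = 5/2 contributes the boundary term).
Substituting f(x) = 5*sin(2*π*x/5), the right-hand side is ∫_0^5/2 (5*sin(2*π*x/5)) v dx + 2·v(5/2).


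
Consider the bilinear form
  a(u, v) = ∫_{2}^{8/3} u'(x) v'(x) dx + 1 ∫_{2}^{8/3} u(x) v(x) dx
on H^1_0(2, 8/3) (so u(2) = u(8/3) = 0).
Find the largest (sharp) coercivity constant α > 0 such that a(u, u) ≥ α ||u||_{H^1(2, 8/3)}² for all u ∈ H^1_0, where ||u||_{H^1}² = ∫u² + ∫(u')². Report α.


α = 1

Coercivity of a(·,·) on H^1_0(2, 8/3) means a(u, u) ≥ α ||u||_{H^1}² for every u ∈ H^1_0.
The interval has length L = 2/3, and Poincaré/coercivity depend only on L. Here a(u, u) = ∫(u')² + (1)·∫u².
Here c = 1 ≥ 1, so a(u,u) = ∫(u')² + c∫u² ≥ ∫(u')² + ∫u² = ||u||_{H^1}², i.e. α = 1 works. No larger α is possible: a(u,u) ≥ α||u||_{H^1}² means (1−α)∫(u')² ≥ (α−c)∫u², and for the modes u_n = sin(nπ(x−x₀)/L) (x₀ the left endpoint) one has ∫u_n²/∫(u_n')² = (L/(nπ))² → 0, so a(u_n,u_n)/||u_n||_{H^1}² → 1. Hence the optimal constant is α = 1.
Therefore α = 1.


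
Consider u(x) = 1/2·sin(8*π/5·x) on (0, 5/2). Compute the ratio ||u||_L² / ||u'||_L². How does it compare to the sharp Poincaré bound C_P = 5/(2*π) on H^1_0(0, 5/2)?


||u||_L² / ||u'||_L² = 5/(8*π) < C_P = 5/(2*π).

u(x) = 1/2·sin(8*π/5·x), so u'(x) = 4*π*cos(8*π*x/5)/5.
Writing u(x) = A·sin(kπx/L) with A = 1/2 and k = 4, use ∫_0^L sin²(kπx/L) dx = L/2 and ∫_0^L cos²(kπx/L) dx = L/2.
u² = 1/4·sin²(8*π/5·x) and (u')² = 16*π^2/25·cos²(8*π/5·x), and each of sin², cos² integrates to L/2 = 5/4 over (0, 5/2).
∫_0^5/2 u² dx = 5/16, so ||u||_L² = sqrt(5)/4.
∫_0^5/2 (u')² dx = 4*π^2/5, so ||u'||_L² = 2*sqrt(5)*π/5.
Ratio ||u||_L² / ||u'||_L² = 5/(8*π).
Sharp Poincaré constant on H^1_0(0, 5/2) is C_P = L/π = 5/(2*π), achieved by sin(2*π/5·x).
This is the k = 4 harmonic; the ratio L/(kπ) is strictly less than C_P = L/π, consistent with the sharp inequality ||u||_L² ≤ C_P ||u'||_L².


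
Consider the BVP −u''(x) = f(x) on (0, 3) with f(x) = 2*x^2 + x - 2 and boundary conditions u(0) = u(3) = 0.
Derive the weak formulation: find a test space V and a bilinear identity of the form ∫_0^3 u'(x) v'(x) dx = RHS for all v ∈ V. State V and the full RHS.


V = H^1_0(0, 3) (so v(0) = v(3) = 0); weak form: ∫_0^3 u'v' dx = ∫_0^3 (2*x^2 + x - 2) v dx for all v ∈ V.

Multiply both sides by a test function v and integrate from 0 to 3:
  ∫_0^3 −u''(x) v(x) dx = ∫_0^3 f(x) v(x) dx.
Integrate the LHS by parts once:
  ∫_0^3 −u'' v dx = −[u'(x) v(x)]_0^3 + ∫_0^3 u'(x) v'(x) dx.
Thus ∫_0^3 u'(x) v'(x) dx = ∫_0^3 f(x) v(x) dx + [u'(x) v(x)]_0^3.
Choose V so that boundary terms are either known or forced to vanish.
u is Dirichlet: u(0) = u(3) = 0. Let V = H^1_0(0, 3); then v(0) = v(3) = 0, and [u' v]_0^3 = 0.
Weak formulation: find u (satisfying any essential BC) such that ∫_0^3 u'(x) v'(x) dx = ∫_0^3 f v dx for all v ∈ V.
Substituting f(x) = 2*x^2 + x - 2, the right-hand side is ∫_0^3 (2*x^2 + x - 2) v dx.


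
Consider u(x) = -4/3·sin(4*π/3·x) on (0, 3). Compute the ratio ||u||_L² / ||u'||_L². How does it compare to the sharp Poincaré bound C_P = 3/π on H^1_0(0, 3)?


||u||_L² / ||u'||_L² = 3/(4*π) < C_P = 3/π.

u(x) = -4/3·sin(4*π/3·x), so u'(x) = -16*π*cos(4*π*x/3)/9.
Writing u(x) = A·sin(kπx/L) with A = -4/3 and k = 4, use ∫_0^L sin²(kπx/L) dx = L/2 and ∫_0^L cos²(kπx/L) dx = L/2.
u² = 16/9·sin²(4*π/3·x) and (u')² = 256*π^2/81·cos²(4*π/3·x), and each of sin², cos² integrates to L/2 = 3/2 over (0, 3).
∫_0^3 u² dx = 8/3, so ||u||_L² = 2*sqrt(6)/3.
∫_0^3 (u')² dx = 128*π^2/27, so ||u'||_L² = 8*sqrt(6)*π/9.
Ratio ||u||_L² / ||u'||_L² = 3/(4*π).
Sharp Poincaré constant on H^1_0(0, 3) is C_P = L/π = 3/π, achieved by sin(π/3·x).
This is the k = 4 harmonic; the ratio L/(kπ) is strictly less than C_P = L/π, consistent with the sharp inequality ||u||_L² ≤ C_P ||u'||_L².


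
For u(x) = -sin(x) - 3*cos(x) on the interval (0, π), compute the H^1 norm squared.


||u||_{H^1(0,π)}^2 = 10*π

u'(x) = 3*sin(x) - cos(x).
Expand u² and (u')² and integrate term by term on (0, π), using: for integers n ≥ 1, ∫_0^π sin²(nx) dx = ∫_0^π cos²(nx) dx = π/2; for n ≠ n', ∫_0^π sin(nx)sin(n'x) dx = ∫_0^π cos(nx)cos(n'x) dx = 0; and by product-to-sum, ∫_0^π sin(nx)cos(n'x) dx = ½∫_0^π [sin((n+n')x) + sin((n−n')x)] dx, which is 0 when n+n' is even and 2n/(n²−n'²) when n+n' is odd (it need not vanish on (0, π)).
  u² squared terms: (-1)²·∫sin(x)² dx = 1·π/2 = π/2;  (-3)²·∫cos(x)² dx = 9·π/2 = 9*π/2.
  u² cross terms: 2·(-1)·(-3)·∫sin(x)·cos(x) dx = 6·(0) = 0.
  So ∫_0^π u² dx = π/2 + 9*π/2 + 0 = 5*π.
  (u')² squared terms: (-1)²·∫cos(x)² dx = 1·π/2 = π/2;  (3)²·∫sin(x)² dx = 9·π/2 = 9*π/2.
  (u')² cross terms: 2·(-1)·(3)·∫cos(x)·sin(x) dx = -6·(0) = 0.
  So ∫_0^π (u')² dx = π/2 + 9*π/2 + 0 = 5*π.
||u||_{H^1}^2 = (5*π) + (5*π) = 10*π.
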